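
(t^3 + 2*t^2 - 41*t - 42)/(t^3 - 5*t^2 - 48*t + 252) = (t + 1)/(t - 6)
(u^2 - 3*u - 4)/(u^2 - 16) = (u + 1)/(u + 4)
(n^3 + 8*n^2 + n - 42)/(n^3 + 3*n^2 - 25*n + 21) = (n^2 + n - 6)/(n^2 - 4*n + 3)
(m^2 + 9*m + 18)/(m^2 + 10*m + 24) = (m + 3)/(m + 4)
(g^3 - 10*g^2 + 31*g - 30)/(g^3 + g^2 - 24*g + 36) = (g - 5)/(g + 6)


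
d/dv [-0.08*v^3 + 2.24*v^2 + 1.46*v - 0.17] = -0.24*v^2 + 4.48*v + 1.46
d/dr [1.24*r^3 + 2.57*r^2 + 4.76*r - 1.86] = 3.72*r^2 + 5.14*r + 4.76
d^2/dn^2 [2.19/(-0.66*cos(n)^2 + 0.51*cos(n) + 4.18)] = (-3.815856*(1 - cos(n)^2)^2 + 2.211462*cos(n)^3 - 26.644635*cos(n)^2 + 0.245718*cos(n) + 17.038638)/(-0.66*cos(n)^2 + 0.51*cos(n) + 4.18)^3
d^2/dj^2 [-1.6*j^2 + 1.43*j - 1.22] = -3.20000000000000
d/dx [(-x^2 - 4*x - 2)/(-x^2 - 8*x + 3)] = 2*(2*x^2 - 5*x - 14)/(x^4 + 16*x^3 + 58*x^2 - 48*x + 9)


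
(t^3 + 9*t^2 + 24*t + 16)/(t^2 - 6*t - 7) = (t^2 + 8*t + 16)/(t - 7)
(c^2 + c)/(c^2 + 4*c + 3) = c/(c + 3)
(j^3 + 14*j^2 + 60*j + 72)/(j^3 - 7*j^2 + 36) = (j^2 + 12*j + 36)/(j^2 - 9*j + 18)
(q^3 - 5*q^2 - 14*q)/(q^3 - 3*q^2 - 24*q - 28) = q/(q + 2)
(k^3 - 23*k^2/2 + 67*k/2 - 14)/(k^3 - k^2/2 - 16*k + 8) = (k - 7)/(k + 4)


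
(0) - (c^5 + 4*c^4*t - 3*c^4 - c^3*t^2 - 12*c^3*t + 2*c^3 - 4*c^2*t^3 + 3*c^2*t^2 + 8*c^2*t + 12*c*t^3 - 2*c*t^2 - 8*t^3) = -c^5 - 4*c^4*t + 3*c^4 + c^3*t^2 + 12*c^3*t - 2*c^3 + 4*c^2*t^3 - 3*c^2*t^2 - 8*c^2*t - 12*c*t^3 + 2*c*t^2 + 8*t^3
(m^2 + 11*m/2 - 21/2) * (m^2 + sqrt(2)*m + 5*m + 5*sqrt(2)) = m^4 + sqrt(2)*m^3 + 21*m^3/2 + 21*sqrt(2)*m^2/2 + 17*m^2 - 105*m/2 + 17*sqrt(2)*m - 105*sqrt(2)/2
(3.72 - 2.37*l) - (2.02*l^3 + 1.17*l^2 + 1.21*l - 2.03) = -2.02*l^3 - 1.17*l^2 - 3.58*l + 5.75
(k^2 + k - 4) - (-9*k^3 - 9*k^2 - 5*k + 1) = 9*k^3 + 10*k^2 + 6*k - 5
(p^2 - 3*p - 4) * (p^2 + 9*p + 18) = p^4 + 6*p^3 - 13*p^2 - 90*p - 72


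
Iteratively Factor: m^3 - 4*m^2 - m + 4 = (m - 1)*(m^2 - 3*m - 4) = (m - 1)*(m + 1)*(m - 4)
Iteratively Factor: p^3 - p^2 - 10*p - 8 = (p + 2)*(p^2 - 3*p - 4) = (p - 4)*(p + 2)*(p + 1)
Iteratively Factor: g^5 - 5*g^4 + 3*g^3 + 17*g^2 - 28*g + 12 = (g - 1)*(g^4 - 4*g^3 - g^2 + 16*g - 12) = (g - 1)*(g + 2)*(g^3 - 6*g^2 + 11*g - 6) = (g - 1)^2*(g + 2)*(g^2 - 5*g + 6) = (g - 2)*(g - 1)^2*(g + 2)*(g - 3)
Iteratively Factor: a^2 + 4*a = (a + 4)*(a)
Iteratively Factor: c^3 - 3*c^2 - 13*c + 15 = (c - 5)*(c^2 + 2*c - 3) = (c - 5)*(c + 3)*(c - 1)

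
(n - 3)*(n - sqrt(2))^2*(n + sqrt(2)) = n^4 - 3*n^3 - sqrt(2)*n^3 - 2*n^2 + 3*sqrt(2)*n^2 + 2*sqrt(2)*n + 6*n - 6*sqrt(2)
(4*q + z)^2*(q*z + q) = 16*q^3*z + 16*q^3 + 8*q^2*z^2 + 8*q^2*z + q*z^3 + q*z^2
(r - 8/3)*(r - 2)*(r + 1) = r^3 - 11*r^2/3 + 2*r/3 + 16/3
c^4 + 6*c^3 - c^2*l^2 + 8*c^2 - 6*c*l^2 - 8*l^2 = (c + 2)*(c + 4)*(c - l)*(c + l)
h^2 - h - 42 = (h - 7)*(h + 6)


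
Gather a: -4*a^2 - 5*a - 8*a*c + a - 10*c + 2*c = -4*a^2 + a*(-8*c - 4) - 8*c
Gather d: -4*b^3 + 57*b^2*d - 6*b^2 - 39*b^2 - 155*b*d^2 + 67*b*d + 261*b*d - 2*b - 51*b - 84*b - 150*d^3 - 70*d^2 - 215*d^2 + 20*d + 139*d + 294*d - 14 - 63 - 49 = -4*b^3 - 45*b^2 - 137*b - 150*d^3 + d^2*(-155*b - 285) + d*(57*b^2 + 328*b + 453) - 126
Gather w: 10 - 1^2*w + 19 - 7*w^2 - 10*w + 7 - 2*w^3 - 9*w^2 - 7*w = -2*w^3 - 16*w^2 - 18*w + 36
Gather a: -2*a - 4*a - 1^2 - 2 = -6*a - 3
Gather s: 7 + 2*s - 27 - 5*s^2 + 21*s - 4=-5*s^2 + 23*s - 24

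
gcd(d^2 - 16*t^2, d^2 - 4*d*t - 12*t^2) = 1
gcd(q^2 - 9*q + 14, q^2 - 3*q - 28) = q - 7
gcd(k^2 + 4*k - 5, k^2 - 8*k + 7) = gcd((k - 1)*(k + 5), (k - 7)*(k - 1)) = k - 1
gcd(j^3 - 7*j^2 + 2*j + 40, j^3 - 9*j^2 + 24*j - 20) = j - 5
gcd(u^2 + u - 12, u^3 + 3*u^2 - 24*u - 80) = u + 4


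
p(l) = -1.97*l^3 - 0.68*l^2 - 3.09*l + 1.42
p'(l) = -5.91*l^2 - 1.36*l - 3.09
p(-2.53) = 36.79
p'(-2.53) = -37.48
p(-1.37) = 9.44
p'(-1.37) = -12.32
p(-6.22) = 468.40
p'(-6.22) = -223.28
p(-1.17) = 7.26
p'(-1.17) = -9.59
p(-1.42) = 10.08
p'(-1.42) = -13.08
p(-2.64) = 41.09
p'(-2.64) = -40.69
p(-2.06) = 22.12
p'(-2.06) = -25.37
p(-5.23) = 280.80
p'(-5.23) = -157.63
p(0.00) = 1.42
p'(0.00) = -3.09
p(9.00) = -1517.60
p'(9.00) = -494.04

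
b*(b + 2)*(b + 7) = b^3 + 9*b^2 + 14*b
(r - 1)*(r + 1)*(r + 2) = r^3 + 2*r^2 - r - 2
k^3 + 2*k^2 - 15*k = k*(k - 3)*(k + 5)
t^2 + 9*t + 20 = (t + 4)*(t + 5)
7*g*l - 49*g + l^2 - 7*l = (7*g + l)*(l - 7)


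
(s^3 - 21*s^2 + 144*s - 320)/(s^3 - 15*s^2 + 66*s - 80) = (s - 8)/(s - 2)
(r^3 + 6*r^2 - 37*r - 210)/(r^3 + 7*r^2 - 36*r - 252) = (r + 5)/(r + 6)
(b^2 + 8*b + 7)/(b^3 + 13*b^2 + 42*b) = (b + 1)/(b*(b + 6))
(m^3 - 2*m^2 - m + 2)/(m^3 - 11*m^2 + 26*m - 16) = (m + 1)/(m - 8)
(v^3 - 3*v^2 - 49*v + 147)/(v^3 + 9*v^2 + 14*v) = (v^2 - 10*v + 21)/(v*(v + 2))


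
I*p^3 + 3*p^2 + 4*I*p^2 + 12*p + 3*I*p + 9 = (p + 3)*(p - 3*I)*(I*p + I)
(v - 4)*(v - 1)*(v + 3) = v^3 - 2*v^2 - 11*v + 12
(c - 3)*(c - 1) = c^2 - 4*c + 3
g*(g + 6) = g^2 + 6*g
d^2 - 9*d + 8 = (d - 8)*(d - 1)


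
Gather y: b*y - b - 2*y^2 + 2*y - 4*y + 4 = -b - 2*y^2 + y*(b - 2) + 4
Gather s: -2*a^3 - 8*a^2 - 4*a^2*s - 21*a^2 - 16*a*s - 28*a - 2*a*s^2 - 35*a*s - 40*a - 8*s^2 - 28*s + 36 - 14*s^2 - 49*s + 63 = -2*a^3 - 29*a^2 - 68*a + s^2*(-2*a - 22) + s*(-4*a^2 - 51*a - 77) + 99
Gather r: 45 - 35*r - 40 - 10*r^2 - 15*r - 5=-10*r^2 - 50*r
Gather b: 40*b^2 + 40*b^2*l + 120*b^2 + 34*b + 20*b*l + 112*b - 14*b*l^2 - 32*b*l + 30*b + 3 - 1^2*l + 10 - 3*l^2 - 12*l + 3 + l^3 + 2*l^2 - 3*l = b^2*(40*l + 160) + b*(-14*l^2 - 12*l + 176) + l^3 - l^2 - 16*l + 16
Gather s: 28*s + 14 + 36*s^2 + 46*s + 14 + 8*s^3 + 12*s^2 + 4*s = 8*s^3 + 48*s^2 + 78*s + 28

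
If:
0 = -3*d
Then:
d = 0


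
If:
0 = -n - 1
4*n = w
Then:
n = -1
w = -4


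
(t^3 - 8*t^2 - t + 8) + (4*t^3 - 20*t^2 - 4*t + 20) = 5*t^3 - 28*t^2 - 5*t + 28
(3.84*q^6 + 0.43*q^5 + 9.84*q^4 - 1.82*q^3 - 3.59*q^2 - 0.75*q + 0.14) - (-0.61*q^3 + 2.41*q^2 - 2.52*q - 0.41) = 3.84*q^6 + 0.43*q^5 + 9.84*q^4 - 1.21*q^3 - 6.0*q^2 + 1.77*q + 0.55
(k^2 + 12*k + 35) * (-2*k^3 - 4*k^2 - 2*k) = -2*k^5 - 28*k^4 - 120*k^3 - 164*k^2 - 70*k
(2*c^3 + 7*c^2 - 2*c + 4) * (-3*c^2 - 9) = -6*c^5 - 21*c^4 - 12*c^3 - 75*c^2 + 18*c - 36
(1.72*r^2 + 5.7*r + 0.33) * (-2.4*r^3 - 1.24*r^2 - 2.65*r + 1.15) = -4.128*r^5 - 15.8128*r^4 - 12.418*r^3 - 13.5362*r^2 + 5.6805*r + 0.3795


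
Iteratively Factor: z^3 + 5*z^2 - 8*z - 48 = (z + 4)*(z^2 + z - 12) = (z - 3)*(z + 4)*(z + 4)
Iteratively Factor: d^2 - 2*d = (d - 2)*(d)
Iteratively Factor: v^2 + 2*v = (v + 2)*(v)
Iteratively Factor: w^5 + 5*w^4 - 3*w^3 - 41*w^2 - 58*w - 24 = (w + 4)*(w^4 + w^3 - 7*w^2 - 13*w - 6) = (w + 1)*(w + 4)*(w^3 - 7*w - 6) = (w + 1)*(w + 2)*(w + 4)*(w^2 - 2*w - 3) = (w - 3)*(w + 1)*(w + 2)*(w + 4)*(w + 1)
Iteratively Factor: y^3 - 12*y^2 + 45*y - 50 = (y - 2)*(y^2 - 10*y + 25) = (y - 5)*(y - 2)*(y - 5)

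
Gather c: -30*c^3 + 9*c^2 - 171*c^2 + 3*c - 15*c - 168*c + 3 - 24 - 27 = -30*c^3 - 162*c^2 - 180*c - 48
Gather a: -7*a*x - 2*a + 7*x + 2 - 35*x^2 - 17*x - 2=a*(-7*x - 2) - 35*x^2 - 10*x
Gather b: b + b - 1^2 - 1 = 2*b - 2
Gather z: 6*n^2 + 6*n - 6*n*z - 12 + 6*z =6*n^2 + 6*n + z*(6 - 6*n) - 12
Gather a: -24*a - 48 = -24*a - 48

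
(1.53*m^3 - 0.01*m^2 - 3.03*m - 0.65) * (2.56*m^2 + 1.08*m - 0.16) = 3.9168*m^5 + 1.6268*m^4 - 8.0124*m^3 - 4.9348*m^2 - 0.2172*m + 0.104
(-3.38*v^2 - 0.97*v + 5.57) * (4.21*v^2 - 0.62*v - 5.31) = -14.2298*v^4 - 1.9881*v^3 + 41.9989*v^2 + 1.6973*v - 29.5767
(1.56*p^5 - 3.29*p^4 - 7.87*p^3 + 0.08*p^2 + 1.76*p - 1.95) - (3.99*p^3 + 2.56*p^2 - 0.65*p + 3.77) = 1.56*p^5 - 3.29*p^4 - 11.86*p^3 - 2.48*p^2 + 2.41*p - 5.72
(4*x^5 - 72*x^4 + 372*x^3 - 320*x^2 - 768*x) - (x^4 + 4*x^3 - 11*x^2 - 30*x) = 4*x^5 - 73*x^4 + 368*x^3 - 309*x^2 - 738*x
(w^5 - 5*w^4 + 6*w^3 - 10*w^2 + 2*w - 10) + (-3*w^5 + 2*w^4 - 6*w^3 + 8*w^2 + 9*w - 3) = -2*w^5 - 3*w^4 - 2*w^2 + 11*w - 13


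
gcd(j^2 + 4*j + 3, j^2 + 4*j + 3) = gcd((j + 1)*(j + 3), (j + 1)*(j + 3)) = j^2 + 4*j + 3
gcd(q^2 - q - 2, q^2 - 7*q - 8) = q + 1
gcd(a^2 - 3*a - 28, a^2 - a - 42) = a - 7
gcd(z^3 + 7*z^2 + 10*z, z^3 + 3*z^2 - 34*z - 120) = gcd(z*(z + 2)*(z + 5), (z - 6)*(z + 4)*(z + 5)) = z + 5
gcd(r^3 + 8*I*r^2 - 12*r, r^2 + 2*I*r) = r^2 + 2*I*r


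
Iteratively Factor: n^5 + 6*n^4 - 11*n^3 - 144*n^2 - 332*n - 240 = (n - 5)*(n^4 + 11*n^3 + 44*n^2 + 76*n + 48) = (n - 5)*(n + 2)*(n^3 + 9*n^2 + 26*n + 24) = (n - 5)*(n + 2)*(n + 3)*(n^2 + 6*n + 8) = (n - 5)*(n + 2)*(n + 3)*(n + 4)*(n + 2)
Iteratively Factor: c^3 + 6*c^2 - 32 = (c + 4)*(c^2 + 2*c - 8) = (c - 2)*(c + 4)*(c + 4)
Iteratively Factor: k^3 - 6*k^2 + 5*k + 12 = (k - 3)*(k^2 - 3*k - 4) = (k - 3)*(k + 1)*(k - 4)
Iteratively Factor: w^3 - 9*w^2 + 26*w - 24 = (w - 3)*(w^2 - 6*w + 8) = (w - 3)*(w - 2)*(w - 4)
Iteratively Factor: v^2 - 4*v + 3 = (v - 3)*(v - 1)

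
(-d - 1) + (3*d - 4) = 2*d - 5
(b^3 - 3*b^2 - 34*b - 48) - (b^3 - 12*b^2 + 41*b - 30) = 9*b^2 - 75*b - 18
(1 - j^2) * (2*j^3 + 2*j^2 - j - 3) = -2*j^5 - 2*j^4 + 3*j^3 + 5*j^2 - j - 3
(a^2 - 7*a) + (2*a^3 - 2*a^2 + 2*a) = 2*a^3 - a^2 - 5*a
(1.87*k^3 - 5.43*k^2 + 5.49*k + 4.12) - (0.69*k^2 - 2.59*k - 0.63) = 1.87*k^3 - 6.12*k^2 + 8.08*k + 4.75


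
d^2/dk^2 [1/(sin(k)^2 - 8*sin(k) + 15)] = 2*(-2*sin(k)^4 + 12*sin(k)^3 + sin(k)^2 - 84*sin(k) + 49)/(sin(k)^2 - 8*sin(k) + 15)^3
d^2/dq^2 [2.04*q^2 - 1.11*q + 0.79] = 4.08000000000000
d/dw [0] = 0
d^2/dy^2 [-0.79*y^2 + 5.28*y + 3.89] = -1.58000000000000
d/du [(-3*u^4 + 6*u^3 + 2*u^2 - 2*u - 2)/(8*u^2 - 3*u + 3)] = (-48*u^5 + 75*u^4 - 72*u^3 + 64*u^2 + 44*u - 12)/(64*u^4 - 48*u^3 + 57*u^2 - 18*u + 9)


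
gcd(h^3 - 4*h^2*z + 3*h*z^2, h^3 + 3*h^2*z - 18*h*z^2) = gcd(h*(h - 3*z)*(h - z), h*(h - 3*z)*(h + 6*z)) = -h^2 + 3*h*z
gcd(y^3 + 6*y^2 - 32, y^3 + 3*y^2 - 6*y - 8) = y^2 + 2*y - 8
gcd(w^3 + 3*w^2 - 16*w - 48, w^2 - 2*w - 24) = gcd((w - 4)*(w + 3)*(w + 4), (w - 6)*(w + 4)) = w + 4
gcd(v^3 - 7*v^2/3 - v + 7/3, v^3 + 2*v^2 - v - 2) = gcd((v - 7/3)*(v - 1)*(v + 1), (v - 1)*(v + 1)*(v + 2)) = v^2 - 1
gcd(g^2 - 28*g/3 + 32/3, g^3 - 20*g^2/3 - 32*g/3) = g - 8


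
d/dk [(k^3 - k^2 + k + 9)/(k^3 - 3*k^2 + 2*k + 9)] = (-2*k^4 + 2*k^3 + k^2 + 36*k - 9)/(k^6 - 6*k^5 + 13*k^4 + 6*k^3 - 50*k^2 + 36*k + 81)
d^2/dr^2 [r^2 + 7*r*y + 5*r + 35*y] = 2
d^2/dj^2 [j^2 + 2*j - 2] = 2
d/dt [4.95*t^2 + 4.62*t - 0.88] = 9.9*t + 4.62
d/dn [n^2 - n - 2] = 2*n - 1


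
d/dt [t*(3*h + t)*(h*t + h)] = h*(6*h*t + 3*h + 3*t^2 + 2*t)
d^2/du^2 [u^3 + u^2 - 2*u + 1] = 6*u + 2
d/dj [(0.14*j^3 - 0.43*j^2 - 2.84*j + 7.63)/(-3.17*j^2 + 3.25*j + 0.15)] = (-0.4438*j^4 + 0.910000000000001*j^3 - 10.3373*j^2 + 48.2452*j - 25.2235)/(10.0489*j^4 - 20.605*j^3 + 9.6115*j^2 + 0.975*j + 0.0225)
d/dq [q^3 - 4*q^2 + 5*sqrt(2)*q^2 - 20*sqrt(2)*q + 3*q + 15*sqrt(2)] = 3*q^2 - 8*q + 10*sqrt(2)*q - 20*sqrt(2) + 3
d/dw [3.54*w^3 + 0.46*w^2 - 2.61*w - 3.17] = 10.62*w^2 + 0.92*w - 2.61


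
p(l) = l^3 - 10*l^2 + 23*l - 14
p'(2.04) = -5.32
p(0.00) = -14.00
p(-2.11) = -116.44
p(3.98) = -17.82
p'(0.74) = 9.84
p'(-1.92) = 72.46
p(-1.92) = -102.10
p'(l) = 3*l^2 - 20*l + 23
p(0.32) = -7.63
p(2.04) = -0.21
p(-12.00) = -3458.00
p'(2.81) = -9.51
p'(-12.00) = 695.00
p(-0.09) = -16.15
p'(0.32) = 16.91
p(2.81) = -6.14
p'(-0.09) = 24.82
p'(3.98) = -9.08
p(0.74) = -2.05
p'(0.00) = 23.00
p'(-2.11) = 78.56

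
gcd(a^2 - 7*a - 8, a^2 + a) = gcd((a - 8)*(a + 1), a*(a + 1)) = a + 1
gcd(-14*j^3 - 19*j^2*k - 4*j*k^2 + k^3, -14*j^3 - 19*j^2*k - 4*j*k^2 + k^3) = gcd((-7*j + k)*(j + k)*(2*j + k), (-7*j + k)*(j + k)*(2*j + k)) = 14*j^3 + 19*j^2*k + 4*j*k^2 - k^3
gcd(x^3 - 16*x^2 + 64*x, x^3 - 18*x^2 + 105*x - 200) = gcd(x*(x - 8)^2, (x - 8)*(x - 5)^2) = x - 8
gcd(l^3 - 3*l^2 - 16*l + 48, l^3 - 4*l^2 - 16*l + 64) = l^2 - 16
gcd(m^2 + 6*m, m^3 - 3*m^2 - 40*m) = m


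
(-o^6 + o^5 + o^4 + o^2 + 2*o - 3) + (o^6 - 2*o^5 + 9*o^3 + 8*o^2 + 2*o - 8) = -o^5 + o^4 + 9*o^3 + 9*o^2 + 4*o - 11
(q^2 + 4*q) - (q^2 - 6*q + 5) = 10*q - 5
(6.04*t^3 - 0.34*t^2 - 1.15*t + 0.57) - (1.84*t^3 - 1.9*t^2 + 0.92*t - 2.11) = 4.2*t^3 + 1.56*t^2 - 2.07*t + 2.68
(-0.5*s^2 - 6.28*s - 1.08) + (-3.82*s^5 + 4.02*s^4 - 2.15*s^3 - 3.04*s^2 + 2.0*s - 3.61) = -3.82*s^5 + 4.02*s^4 - 2.15*s^3 - 3.54*s^2 - 4.28*s - 4.69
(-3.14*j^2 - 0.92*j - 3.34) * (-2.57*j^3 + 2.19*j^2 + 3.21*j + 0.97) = 8.0698*j^5 - 4.5122*j^4 - 3.5104*j^3 - 13.3136*j^2 - 11.6138*j - 3.2398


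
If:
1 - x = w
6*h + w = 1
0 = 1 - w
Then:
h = 0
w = 1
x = 0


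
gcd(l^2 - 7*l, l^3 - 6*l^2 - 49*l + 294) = l - 7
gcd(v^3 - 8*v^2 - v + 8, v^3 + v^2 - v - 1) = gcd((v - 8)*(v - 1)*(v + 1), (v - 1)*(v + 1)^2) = v^2 - 1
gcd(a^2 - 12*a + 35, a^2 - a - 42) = a - 7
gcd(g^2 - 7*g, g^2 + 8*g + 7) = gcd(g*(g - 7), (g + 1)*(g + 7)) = 1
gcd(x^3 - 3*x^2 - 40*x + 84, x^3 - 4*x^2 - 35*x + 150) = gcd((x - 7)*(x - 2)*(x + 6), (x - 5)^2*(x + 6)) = x + 6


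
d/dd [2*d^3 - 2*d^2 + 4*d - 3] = 6*d^2 - 4*d + 4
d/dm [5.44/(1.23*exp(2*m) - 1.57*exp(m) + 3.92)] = (8.5408 - 13.3824*exp(m))*exp(m)/(1.23*exp(2*m) - 1.57*exp(m) + 3.92)^2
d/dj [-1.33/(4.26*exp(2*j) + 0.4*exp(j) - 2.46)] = (11.3316*exp(j) + 0.532)*exp(j)/(4.26*exp(2*j) + 0.4*exp(j) - 2.46)^2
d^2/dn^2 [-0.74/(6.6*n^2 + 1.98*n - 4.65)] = (64.4688*n^2 + 19.34064*n - 0.74*(13.2*n + 1.98)*(26.4*n + 3.96) - 45.4212)/(6.6*n^2 + 1.98*n - 4.65)^3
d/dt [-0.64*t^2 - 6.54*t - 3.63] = -1.28*t - 6.54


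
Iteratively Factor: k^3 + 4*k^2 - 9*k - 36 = (k + 3)*(k^2 + k - 12) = (k + 3)*(k + 4)*(k - 3)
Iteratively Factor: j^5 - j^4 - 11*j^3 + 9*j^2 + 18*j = (j + 3)*(j^4 - 4*j^3 + j^2 + 6*j) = (j - 2)*(j + 3)*(j^3 - 2*j^2 - 3*j) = j*(j - 2)*(j + 3)*(j^2 - 2*j - 3) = j*(j - 3)*(j - 2)*(j + 3)*(j + 1)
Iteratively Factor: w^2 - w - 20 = (w + 4)*(w - 5)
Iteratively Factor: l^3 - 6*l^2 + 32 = (l - 4)*(l^2 - 2*l - 8) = (l - 4)^2*(l + 2)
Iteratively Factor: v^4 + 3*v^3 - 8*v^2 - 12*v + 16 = (v + 2)*(v^3 + v^2 - 10*v + 8) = (v - 2)*(v + 2)*(v^2 + 3*v - 4) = (v - 2)*(v - 1)*(v + 2)*(v + 4)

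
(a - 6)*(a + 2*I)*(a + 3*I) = a^3 - 6*a^2 + 5*I*a^2 - 6*a - 30*I*a + 36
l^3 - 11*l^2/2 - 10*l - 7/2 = (l - 7)*(l + 1/2)*(l + 1)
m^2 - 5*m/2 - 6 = (m - 4)*(m + 3/2)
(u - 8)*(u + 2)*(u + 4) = u^3 - 2*u^2 - 40*u - 64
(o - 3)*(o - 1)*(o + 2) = o^3 - 2*o^2 - 5*o + 6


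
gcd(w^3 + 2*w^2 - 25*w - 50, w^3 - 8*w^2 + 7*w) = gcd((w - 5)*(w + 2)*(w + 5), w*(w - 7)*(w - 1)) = 1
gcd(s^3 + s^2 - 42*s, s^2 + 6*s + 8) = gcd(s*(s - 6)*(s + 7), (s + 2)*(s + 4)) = 1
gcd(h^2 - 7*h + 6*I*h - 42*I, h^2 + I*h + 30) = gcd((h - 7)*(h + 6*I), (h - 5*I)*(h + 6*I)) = h + 6*I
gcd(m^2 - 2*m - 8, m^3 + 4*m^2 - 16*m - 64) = m - 4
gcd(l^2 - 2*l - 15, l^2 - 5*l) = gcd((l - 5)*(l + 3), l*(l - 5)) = l - 5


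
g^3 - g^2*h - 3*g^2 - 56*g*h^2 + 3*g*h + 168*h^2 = (g - 3)*(g - 8*h)*(g + 7*h)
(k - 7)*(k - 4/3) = k^2 - 25*k/3 + 28/3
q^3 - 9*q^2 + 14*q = q*(q - 7)*(q - 2)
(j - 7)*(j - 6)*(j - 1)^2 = j^4 - 15*j^3 + 69*j^2 - 97*j + 42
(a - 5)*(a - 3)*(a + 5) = a^3 - 3*a^2 - 25*a + 75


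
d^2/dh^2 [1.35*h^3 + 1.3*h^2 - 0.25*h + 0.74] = 8.1*h + 2.6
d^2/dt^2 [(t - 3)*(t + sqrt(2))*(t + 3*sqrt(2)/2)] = 6*t - 6 + 5*sqrt(2)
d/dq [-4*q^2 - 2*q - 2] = -8*q - 2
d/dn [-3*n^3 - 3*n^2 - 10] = 3*n*(-3*n - 2)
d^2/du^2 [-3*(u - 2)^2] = -6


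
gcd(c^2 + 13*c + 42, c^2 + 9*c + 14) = c + 7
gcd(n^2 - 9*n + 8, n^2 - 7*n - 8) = n - 8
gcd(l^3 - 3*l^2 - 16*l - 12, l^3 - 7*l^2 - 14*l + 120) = l - 6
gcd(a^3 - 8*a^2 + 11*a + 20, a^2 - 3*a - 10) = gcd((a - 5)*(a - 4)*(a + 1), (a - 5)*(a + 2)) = a - 5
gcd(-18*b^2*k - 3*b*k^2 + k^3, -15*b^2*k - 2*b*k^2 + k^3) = 3*b*k + k^2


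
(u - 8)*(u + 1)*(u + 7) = u^3 - 57*u - 56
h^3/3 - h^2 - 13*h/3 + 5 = (h/3 + 1)*(h - 5)*(h - 1)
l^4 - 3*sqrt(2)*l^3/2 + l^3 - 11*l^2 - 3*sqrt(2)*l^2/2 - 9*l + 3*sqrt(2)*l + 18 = (l - 1)*(l + 2)*(l - 3*sqrt(2))*(l + 3*sqrt(2)/2)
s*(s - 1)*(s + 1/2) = s^3 - s^2/2 - s/2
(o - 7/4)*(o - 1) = o^2 - 11*o/4 + 7/4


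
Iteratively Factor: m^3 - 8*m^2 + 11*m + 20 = (m - 4)*(m^2 - 4*m - 5) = (m - 4)*(m + 1)*(m - 5)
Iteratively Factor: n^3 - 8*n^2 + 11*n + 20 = (n - 4)*(n^2 - 4*n - 5) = (n - 4)*(n + 1)*(n - 5)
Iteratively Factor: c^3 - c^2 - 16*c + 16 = (c + 4)*(c^2 - 5*c + 4) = (c - 4)*(c + 4)*(c - 1)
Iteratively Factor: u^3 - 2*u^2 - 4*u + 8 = (u - 2)*(u^2 - 4) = (u - 2)*(u + 2)*(u - 2)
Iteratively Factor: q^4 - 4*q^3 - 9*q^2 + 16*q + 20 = (q - 5)*(q^3 + q^2 - 4*q - 4) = (q - 5)*(q - 2)*(q^2 + 3*q + 2) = (q - 5)*(q - 2)*(q + 2)*(q + 1)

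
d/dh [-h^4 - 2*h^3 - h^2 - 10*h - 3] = -4*h^3 - 6*h^2 - 2*h - 10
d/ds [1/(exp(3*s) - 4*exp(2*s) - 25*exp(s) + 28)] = (-3*exp(2*s) + 8*exp(s) + 25)*exp(s)/(exp(3*s) - 4*exp(2*s) - 25*exp(s) + 28)^2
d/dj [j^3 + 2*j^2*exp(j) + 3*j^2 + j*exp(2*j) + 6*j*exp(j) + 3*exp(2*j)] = 2*j^2*exp(j) + 3*j^2 + 2*j*exp(2*j) + 10*j*exp(j) + 6*j + 7*exp(2*j) + 6*exp(j)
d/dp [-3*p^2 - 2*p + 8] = -6*p - 2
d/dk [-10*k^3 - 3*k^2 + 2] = 6*k*(-5*k - 1)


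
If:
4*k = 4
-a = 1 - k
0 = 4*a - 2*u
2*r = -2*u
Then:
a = 0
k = 1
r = 0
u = 0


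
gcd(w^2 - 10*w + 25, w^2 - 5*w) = w - 5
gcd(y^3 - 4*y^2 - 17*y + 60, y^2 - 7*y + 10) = y - 5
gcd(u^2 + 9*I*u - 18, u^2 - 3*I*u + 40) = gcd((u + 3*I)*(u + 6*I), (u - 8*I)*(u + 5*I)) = 1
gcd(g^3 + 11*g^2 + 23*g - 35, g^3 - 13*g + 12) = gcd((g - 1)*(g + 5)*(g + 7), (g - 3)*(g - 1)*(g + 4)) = g - 1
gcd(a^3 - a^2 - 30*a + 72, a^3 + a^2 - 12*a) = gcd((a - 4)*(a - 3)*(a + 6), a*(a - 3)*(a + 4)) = a - 3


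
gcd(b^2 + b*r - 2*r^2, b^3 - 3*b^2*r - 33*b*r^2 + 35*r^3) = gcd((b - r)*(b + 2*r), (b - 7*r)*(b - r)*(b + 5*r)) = -b + r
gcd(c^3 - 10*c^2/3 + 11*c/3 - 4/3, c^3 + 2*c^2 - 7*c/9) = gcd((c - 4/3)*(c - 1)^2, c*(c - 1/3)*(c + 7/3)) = 1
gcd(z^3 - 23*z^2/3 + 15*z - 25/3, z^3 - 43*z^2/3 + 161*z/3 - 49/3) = 1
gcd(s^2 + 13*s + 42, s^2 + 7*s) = s + 7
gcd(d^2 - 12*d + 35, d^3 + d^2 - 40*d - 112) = d - 7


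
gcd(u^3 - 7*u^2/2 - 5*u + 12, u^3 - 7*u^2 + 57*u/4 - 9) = u^2 - 11*u/2 + 6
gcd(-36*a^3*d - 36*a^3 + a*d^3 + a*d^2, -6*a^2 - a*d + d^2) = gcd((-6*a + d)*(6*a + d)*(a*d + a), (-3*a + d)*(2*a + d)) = 1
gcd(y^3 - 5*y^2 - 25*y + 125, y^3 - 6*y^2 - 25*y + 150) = y^2 - 25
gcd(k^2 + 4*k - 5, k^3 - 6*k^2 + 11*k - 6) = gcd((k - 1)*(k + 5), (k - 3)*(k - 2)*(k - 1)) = k - 1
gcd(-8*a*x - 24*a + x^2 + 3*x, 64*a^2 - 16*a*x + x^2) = -8*a + x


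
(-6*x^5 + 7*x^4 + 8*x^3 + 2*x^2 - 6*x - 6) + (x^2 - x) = -6*x^5 + 7*x^4 + 8*x^3 + 3*x^2 - 7*x - 6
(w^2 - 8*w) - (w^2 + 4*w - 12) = 12 - 12*w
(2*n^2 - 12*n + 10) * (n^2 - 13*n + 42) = 2*n^4 - 38*n^3 + 250*n^2 - 634*n + 420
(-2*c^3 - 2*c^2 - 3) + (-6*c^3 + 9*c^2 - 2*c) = -8*c^3 + 7*c^2 - 2*c - 3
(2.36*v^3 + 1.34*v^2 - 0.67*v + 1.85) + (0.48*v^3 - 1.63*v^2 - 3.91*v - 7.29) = 2.84*v^3 - 0.29*v^2 - 4.58*v - 5.44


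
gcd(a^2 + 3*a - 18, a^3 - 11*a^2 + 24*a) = a - 3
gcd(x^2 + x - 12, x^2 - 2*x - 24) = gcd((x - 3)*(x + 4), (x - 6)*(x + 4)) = x + 4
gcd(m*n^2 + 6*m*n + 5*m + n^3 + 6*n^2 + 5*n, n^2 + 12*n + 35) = n + 5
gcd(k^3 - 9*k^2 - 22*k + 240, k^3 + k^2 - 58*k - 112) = k - 8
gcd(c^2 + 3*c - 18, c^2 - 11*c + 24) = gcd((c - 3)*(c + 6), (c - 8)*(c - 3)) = c - 3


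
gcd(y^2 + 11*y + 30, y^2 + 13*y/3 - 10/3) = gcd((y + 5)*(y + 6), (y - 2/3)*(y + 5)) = y + 5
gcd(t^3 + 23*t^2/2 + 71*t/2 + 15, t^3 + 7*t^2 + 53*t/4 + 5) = t + 1/2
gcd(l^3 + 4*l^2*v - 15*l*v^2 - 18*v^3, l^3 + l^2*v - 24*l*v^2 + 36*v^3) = -l^2 - 3*l*v + 18*v^2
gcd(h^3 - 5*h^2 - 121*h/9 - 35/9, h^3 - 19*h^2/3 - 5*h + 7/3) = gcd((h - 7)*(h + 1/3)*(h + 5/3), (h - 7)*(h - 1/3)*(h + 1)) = h - 7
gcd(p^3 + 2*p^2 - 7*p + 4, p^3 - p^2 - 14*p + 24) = p + 4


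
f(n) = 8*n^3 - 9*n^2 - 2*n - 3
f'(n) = 24*n^2 - 18*n - 2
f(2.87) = 106.25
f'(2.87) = 144.03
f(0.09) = -3.25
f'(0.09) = -3.43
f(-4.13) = -711.81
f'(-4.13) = 481.71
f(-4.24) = -766.12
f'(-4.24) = 505.78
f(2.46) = 56.71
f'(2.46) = 98.96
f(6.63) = 1919.60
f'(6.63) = 933.63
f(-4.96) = -1190.69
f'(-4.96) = 677.72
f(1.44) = -0.65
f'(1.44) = 21.85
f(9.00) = 5082.00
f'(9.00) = 1780.00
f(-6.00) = -2043.00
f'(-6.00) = 970.00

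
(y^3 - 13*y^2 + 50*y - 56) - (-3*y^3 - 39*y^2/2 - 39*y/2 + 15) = 4*y^3 + 13*y^2/2 + 139*y/2 - 71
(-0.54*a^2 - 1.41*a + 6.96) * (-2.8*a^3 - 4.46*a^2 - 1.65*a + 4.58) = 1.512*a^5 + 6.3564*a^4 - 12.3084*a^3 - 31.1883*a^2 - 17.9418*a + 31.8768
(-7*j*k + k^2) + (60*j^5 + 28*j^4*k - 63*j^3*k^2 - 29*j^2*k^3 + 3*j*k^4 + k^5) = 60*j^5 + 28*j^4*k - 63*j^3*k^2 - 29*j^2*k^3 + 3*j*k^4 - 7*j*k + k^5 + k^2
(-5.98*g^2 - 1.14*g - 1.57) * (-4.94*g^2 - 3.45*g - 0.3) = 29.5412*g^4 + 26.2626*g^3 + 13.4828*g^2 + 5.7585*g + 0.471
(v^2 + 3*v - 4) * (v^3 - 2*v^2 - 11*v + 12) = v^5 + v^4 - 21*v^3 - 13*v^2 + 80*v - 48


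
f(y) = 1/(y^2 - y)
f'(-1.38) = 0.35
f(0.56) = -4.06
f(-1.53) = 0.26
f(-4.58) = 0.04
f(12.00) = 0.01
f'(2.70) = -0.21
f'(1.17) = -33.87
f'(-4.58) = 0.02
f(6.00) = 0.03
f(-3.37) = 0.07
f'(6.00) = -0.01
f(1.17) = 5.03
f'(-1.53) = 0.27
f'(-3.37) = 0.04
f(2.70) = 0.22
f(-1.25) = 0.36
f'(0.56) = -1.98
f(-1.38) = 0.30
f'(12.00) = 0.00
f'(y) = (1 - 2*y)/(y^2 - y)^2 = (1 - 2*y)/(y^2*(y - 1)^2)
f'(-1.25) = 0.44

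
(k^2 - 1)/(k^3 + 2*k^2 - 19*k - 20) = (k - 1)/(k^2 + k - 20)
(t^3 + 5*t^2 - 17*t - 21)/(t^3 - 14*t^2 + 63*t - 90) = (t^2 + 8*t + 7)/(t^2 - 11*t + 30)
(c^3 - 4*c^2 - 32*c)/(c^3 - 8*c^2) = (c + 4)/c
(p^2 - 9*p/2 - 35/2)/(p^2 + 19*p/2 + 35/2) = (p - 7)/(p + 7)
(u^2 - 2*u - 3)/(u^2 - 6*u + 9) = (u + 1)/(u - 3)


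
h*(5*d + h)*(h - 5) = 5*d*h^2 - 25*d*h + h^3 - 5*h^2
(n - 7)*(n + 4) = n^2 - 3*n - 28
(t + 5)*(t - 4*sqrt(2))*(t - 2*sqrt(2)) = t^3 - 6*sqrt(2)*t^2 + 5*t^2 - 30*sqrt(2)*t + 16*t + 80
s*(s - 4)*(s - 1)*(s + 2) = s^4 - 3*s^3 - 6*s^2 + 8*s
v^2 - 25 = (v - 5)*(v + 5)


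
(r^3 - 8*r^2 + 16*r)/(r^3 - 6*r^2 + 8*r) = (r - 4)/(r - 2)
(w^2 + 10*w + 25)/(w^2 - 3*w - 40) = (w + 5)/(w - 8)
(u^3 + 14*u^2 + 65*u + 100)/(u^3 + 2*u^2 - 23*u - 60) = (u^2 + 10*u + 25)/(u^2 - 2*u - 15)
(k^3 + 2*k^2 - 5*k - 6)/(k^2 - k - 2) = k + 3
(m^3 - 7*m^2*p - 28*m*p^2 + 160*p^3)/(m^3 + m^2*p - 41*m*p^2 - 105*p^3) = (-m^2 + 12*m*p - 32*p^2)/(-m^2 + 4*m*p + 21*p^2)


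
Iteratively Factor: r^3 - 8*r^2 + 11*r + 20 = (r - 4)*(r^2 - 4*r - 5) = (r - 4)*(r + 1)*(r - 5)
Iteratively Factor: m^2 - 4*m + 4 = (m - 2)*(m - 2)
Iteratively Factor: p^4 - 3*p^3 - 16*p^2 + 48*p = (p - 4)*(p^3 + p^2 - 12*p) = (p - 4)*(p - 3)*(p^2 + 4*p) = (p - 4)*(p - 3)*(p + 4)*(p)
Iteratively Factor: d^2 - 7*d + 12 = (d - 3)*(d - 4)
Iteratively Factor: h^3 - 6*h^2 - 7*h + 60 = (h - 4)*(h^2 - 2*h - 15) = (h - 4)*(h + 3)*(h - 5)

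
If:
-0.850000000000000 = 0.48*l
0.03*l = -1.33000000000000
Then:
No Solution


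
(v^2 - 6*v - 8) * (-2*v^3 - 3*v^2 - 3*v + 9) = -2*v^5 + 9*v^4 + 31*v^3 + 51*v^2 - 30*v - 72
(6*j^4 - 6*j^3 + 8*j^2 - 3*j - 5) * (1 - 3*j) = -18*j^5 + 24*j^4 - 30*j^3 + 17*j^2 + 12*j - 5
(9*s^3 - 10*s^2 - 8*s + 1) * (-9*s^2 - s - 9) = -81*s^5 + 81*s^4 + s^3 + 89*s^2 + 71*s - 9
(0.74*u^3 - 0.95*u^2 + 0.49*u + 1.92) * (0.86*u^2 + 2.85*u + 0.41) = 0.6364*u^5 + 1.292*u^4 - 1.9827*u^3 + 2.6582*u^2 + 5.6729*u + 0.7872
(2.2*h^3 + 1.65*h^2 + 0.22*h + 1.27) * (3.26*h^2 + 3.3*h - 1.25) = 7.172*h^5 + 12.639*h^4 + 3.4122*h^3 + 2.8037*h^2 + 3.916*h - 1.5875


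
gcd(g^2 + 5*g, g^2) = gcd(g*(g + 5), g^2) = g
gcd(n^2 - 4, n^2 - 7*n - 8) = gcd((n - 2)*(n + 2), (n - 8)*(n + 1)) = 1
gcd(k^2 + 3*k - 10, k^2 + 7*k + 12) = 1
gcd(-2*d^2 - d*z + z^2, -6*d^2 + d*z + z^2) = -2*d + z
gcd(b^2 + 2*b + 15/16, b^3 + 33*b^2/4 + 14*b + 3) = 1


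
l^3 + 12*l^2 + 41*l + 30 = (l + 1)*(l + 5)*(l + 6)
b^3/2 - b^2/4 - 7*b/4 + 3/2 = (b/2 + 1)*(b - 3/2)*(b - 1)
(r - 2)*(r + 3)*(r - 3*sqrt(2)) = r^3 - 3*sqrt(2)*r^2 + r^2 - 6*r - 3*sqrt(2)*r + 18*sqrt(2)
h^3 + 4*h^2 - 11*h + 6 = (h - 1)^2*(h + 6)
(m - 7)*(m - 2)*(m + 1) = m^3 - 8*m^2 + 5*m + 14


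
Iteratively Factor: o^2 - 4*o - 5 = (o - 5)*(o + 1)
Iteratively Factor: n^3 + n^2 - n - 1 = (n + 1)*(n^2 - 1) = (n + 1)^2*(n - 1)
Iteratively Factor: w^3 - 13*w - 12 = (w + 3)*(w^2 - 3*w - 4) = (w + 1)*(w + 3)*(w - 4)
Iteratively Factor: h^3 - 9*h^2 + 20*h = (h - 5)*(h^2 - 4*h) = (h - 5)*(h - 4)*(h)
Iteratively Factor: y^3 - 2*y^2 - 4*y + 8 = (y - 2)*(y^2 - 4) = (y - 2)^2*(y + 2)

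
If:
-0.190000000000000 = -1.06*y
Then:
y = 0.18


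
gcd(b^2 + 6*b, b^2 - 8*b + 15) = 1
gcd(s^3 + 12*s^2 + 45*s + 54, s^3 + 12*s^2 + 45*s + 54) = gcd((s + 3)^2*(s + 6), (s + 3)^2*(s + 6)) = s^3 + 12*s^2 + 45*s + 54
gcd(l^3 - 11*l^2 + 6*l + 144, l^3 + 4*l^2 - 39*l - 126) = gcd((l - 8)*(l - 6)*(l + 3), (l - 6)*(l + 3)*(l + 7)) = l^2 - 3*l - 18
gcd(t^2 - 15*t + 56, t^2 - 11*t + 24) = t - 8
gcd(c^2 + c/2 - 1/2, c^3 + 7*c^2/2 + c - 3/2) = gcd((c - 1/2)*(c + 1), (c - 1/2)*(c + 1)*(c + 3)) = c^2 + c/2 - 1/2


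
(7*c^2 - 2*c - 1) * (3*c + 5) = 21*c^3 + 29*c^2 - 13*c - 5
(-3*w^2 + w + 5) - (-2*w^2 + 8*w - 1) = -w^2 - 7*w + 6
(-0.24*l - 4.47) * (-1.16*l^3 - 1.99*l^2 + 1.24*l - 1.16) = 0.2784*l^4 + 5.6628*l^3 + 8.5977*l^2 - 5.2644*l + 5.1852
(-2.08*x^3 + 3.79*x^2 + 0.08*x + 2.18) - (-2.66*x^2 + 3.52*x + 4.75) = -2.08*x^3 + 6.45*x^2 - 3.44*x - 2.57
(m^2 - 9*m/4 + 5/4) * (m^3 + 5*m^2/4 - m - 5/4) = m^5 - m^4 - 41*m^3/16 + 41*m^2/16 + 25*m/16 - 25/16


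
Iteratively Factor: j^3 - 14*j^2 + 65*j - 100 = (j - 5)*(j^2 - 9*j + 20) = (j - 5)^2*(j - 4)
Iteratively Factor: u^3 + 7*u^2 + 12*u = (u + 3)*(u^2 + 4*u) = (u + 3)*(u + 4)*(u)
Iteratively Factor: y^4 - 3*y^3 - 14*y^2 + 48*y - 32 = (y - 2)*(y^3 - y^2 - 16*y + 16) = (y - 2)*(y - 1)*(y^2 - 16) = (y - 2)*(y - 1)*(y + 4)*(y - 4)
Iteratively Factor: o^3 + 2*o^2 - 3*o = (o - 1)*(o^2 + 3*o) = o*(o - 1)*(o + 3)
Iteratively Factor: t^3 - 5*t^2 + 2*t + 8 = (t + 1)*(t^2 - 6*t + 8) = (t - 2)*(t + 1)*(t - 4)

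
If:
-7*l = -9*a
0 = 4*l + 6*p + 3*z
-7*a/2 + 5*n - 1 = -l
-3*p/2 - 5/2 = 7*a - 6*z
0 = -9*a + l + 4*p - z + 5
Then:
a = 245/862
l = 315/862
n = 2809/8620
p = -710/1293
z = 790/1293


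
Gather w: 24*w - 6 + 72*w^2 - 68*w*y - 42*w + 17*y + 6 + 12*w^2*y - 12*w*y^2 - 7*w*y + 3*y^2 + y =w^2*(12*y + 72) + w*(-12*y^2 - 75*y - 18) + 3*y^2 + 18*y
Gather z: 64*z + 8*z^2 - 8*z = 8*z^2 + 56*z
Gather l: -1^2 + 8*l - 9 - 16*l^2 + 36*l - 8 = -16*l^2 + 44*l - 18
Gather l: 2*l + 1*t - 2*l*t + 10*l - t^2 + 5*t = l*(12 - 2*t) - t^2 + 6*t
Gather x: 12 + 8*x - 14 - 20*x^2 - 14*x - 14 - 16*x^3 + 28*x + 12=-16*x^3 - 20*x^2 + 22*x - 4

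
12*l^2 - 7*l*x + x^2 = (-4*l + x)*(-3*l + x)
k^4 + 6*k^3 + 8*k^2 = k^2*(k + 2)*(k + 4)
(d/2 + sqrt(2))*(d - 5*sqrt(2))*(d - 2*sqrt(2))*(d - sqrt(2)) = d^4/2 - 3*sqrt(2)*d^3 + d^2 + 24*sqrt(2)*d - 40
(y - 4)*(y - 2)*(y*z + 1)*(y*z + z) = y^4*z^2 - 5*y^3*z^2 + y^3*z + 2*y^2*z^2 - 5*y^2*z + 8*y*z^2 + 2*y*z + 8*z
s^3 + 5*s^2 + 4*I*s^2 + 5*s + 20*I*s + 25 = (s + 5)*(s - I)*(s + 5*I)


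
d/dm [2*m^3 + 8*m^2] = 2*m*(3*m + 8)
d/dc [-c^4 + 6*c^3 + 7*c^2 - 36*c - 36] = -4*c^3 + 18*c^2 + 14*c - 36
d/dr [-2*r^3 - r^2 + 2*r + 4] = -6*r^2 - 2*r + 2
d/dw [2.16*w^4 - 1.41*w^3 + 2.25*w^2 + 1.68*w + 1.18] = 8.64*w^3 - 4.23*w^2 + 4.5*w + 1.68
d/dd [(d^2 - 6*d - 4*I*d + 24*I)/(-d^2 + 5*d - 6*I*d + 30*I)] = (d^2*(-1 - 10*I) + 108*I*d - 24 - 300*I)/(d^4 + d^3*(-10 + 12*I) + d^2*(-11 - 120*I) + d*(360 + 300*I) - 900)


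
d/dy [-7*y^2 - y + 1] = -14*y - 1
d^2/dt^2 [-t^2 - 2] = -2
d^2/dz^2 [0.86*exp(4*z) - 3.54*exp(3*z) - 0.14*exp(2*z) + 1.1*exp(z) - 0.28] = (13.76*exp(3*z) - 31.86*exp(2*z) - 0.56*exp(z) + 1.1)*exp(z)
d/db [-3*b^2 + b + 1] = 1 - 6*b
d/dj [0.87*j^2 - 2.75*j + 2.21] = 1.74*j - 2.75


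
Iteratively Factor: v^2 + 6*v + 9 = (v + 3)*(v + 3)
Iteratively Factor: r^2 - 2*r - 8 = (r - 4)*(r + 2)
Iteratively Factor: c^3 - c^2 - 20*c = (c)*(c^2 - c - 20) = c*(c + 4)*(c - 5)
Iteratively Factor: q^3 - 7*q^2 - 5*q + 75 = (q + 3)*(q^2 - 10*q + 25) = (q - 5)*(q + 3)*(q - 5)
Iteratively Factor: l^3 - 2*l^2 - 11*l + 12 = (l + 3)*(l^2 - 5*l + 4) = (l - 4)*(l + 3)*(l - 1)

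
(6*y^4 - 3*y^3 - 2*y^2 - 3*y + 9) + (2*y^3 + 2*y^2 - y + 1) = 6*y^4 - y^3 - 4*y + 10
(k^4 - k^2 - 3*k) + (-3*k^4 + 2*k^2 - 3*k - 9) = -2*k^4 + k^2 - 6*k - 9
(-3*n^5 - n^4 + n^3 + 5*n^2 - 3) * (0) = 0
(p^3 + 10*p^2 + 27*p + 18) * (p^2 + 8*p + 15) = p^5 + 18*p^4 + 122*p^3 + 384*p^2 + 549*p + 270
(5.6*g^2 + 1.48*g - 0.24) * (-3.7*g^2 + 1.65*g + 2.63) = -20.72*g^4 + 3.764*g^3 + 18.058*g^2 + 3.4964*g - 0.6312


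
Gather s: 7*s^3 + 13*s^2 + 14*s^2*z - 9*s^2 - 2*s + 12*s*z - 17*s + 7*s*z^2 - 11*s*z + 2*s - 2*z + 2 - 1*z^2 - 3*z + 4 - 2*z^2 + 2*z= 7*s^3 + s^2*(14*z + 4) + s*(7*z^2 + z - 17) - 3*z^2 - 3*z + 6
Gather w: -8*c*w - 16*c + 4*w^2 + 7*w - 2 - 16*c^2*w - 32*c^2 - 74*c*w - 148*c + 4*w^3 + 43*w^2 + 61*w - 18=-32*c^2 - 164*c + 4*w^3 + 47*w^2 + w*(-16*c^2 - 82*c + 68) - 20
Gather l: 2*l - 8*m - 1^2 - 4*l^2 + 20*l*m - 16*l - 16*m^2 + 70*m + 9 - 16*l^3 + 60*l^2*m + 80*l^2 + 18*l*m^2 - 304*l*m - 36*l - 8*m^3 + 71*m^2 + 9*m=-16*l^3 + l^2*(60*m + 76) + l*(18*m^2 - 284*m - 50) - 8*m^3 + 55*m^2 + 71*m + 8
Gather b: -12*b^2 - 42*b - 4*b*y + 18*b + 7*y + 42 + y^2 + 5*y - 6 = -12*b^2 + b*(-4*y - 24) + y^2 + 12*y + 36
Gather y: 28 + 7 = 35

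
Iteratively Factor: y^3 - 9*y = (y)*(y^2 - 9) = y*(y - 3)*(y + 3)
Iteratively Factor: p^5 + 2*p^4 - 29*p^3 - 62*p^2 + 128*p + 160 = (p + 4)*(p^4 - 2*p^3 - 21*p^2 + 22*p + 40) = (p + 4)^2*(p^3 - 6*p^2 + 3*p + 10) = (p - 5)*(p + 4)^2*(p^2 - p - 2) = (p - 5)*(p + 1)*(p + 4)^2*(p - 2)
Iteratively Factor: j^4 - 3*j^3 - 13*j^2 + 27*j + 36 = (j + 3)*(j^3 - 6*j^2 + 5*j + 12) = (j - 3)*(j + 3)*(j^2 - 3*j - 4) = (j - 4)*(j - 3)*(j + 3)*(j + 1)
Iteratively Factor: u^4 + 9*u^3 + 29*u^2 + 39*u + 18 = (u + 3)*(u^3 + 6*u^2 + 11*u + 6) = (u + 3)^2*(u^2 + 3*u + 2) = (u + 2)*(u + 3)^2*(u + 1)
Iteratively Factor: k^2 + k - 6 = (k - 2)*(k + 3)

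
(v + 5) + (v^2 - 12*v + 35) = v^2 - 11*v + 40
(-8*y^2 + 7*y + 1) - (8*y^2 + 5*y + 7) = -16*y^2 + 2*y - 6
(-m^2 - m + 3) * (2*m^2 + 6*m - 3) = -2*m^4 - 8*m^3 + 3*m^2 + 21*m - 9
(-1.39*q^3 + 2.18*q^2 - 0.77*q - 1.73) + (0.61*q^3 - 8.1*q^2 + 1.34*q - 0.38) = -0.78*q^3 - 5.92*q^2 + 0.57*q - 2.11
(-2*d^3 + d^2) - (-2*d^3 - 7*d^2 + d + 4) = 8*d^2 - d - 4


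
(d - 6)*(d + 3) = d^2 - 3*d - 18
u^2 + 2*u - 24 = (u - 4)*(u + 6)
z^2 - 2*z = z*(z - 2)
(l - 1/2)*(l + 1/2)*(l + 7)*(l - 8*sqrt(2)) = l^4 - 8*sqrt(2)*l^3 + 7*l^3 - 56*sqrt(2)*l^2 - l^2/4 - 7*l/4 + 2*sqrt(2)*l + 14*sqrt(2)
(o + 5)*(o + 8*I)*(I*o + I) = I*o^3 - 8*o^2 + 6*I*o^2 - 48*o + 5*I*o - 40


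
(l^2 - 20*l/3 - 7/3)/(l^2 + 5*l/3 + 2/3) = (3*l^2 - 20*l - 7)/(3*l^2 + 5*l + 2)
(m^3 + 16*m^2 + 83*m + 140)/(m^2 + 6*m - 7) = (m^2 + 9*m + 20)/(m - 1)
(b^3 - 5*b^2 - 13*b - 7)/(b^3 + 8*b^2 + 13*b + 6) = (b - 7)/(b + 6)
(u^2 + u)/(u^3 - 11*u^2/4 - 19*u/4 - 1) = 4*u/(4*u^2 - 15*u - 4)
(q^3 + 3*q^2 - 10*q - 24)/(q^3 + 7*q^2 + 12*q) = (q^2 - q - 6)/(q*(q + 3))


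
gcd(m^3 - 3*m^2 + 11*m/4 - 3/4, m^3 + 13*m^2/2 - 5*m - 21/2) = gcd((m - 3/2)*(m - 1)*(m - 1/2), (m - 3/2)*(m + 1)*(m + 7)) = m - 3/2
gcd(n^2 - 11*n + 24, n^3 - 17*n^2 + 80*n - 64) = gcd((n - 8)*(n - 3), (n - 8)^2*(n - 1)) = n - 8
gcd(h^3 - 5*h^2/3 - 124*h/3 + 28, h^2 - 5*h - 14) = h - 7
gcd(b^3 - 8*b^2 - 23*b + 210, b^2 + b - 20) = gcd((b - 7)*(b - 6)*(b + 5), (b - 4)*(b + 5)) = b + 5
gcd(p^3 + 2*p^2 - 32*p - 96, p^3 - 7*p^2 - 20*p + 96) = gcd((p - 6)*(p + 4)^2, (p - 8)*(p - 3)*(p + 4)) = p + 4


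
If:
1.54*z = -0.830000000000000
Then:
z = -0.54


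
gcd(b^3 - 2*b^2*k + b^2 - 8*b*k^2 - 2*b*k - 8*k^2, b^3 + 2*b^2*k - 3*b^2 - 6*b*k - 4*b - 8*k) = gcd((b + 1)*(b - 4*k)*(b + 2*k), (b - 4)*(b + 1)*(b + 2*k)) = b^2 + 2*b*k + b + 2*k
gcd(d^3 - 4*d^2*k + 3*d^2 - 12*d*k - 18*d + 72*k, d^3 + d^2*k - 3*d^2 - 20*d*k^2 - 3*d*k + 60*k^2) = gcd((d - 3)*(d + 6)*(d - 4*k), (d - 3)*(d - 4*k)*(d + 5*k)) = d^2 - 4*d*k - 3*d + 12*k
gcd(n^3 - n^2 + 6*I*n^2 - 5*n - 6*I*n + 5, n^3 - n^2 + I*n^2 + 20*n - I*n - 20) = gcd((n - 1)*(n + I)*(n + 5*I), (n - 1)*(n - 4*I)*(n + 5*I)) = n^2 + n*(-1 + 5*I) - 5*I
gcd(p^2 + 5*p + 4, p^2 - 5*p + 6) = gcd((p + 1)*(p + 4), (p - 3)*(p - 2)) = 1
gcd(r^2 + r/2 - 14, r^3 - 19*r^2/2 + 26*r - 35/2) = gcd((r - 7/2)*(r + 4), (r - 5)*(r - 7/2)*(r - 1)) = r - 7/2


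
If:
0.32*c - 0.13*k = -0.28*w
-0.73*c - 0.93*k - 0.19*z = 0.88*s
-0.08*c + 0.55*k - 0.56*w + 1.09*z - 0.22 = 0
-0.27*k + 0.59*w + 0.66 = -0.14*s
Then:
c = 0.997674769279856*z + 1.07502584196736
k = -5.68516507171283*z - 1.31729128104041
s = 4.9646601535439*z + 0.50035457583115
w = -3.77974066247222*z - 1.8402004855886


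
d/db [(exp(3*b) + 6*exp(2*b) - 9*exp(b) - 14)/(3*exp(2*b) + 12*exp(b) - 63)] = (exp(2*b) - 6*exp(b) + 5)*exp(b)/(3*(exp(2*b) - 6*exp(b) + 9))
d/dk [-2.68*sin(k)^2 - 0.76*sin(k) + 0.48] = -(5.36*sin(k) + 0.76)*cos(k)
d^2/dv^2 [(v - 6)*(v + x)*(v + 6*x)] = 6*v + 14*x - 12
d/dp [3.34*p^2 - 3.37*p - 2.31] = 6.68*p - 3.37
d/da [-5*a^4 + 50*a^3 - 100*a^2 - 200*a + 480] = -20*a^3 + 150*a^2 - 200*a - 200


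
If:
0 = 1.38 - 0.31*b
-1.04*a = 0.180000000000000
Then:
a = -0.17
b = 4.45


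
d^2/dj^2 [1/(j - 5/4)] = 128/(4*j - 5)^3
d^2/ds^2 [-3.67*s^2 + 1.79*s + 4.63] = -7.34000000000000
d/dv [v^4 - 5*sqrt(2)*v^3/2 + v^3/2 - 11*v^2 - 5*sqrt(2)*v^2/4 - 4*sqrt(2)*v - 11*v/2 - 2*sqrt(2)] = 4*v^3 - 15*sqrt(2)*v^2/2 + 3*v^2/2 - 22*v - 5*sqrt(2)*v/2 - 4*sqrt(2) - 11/2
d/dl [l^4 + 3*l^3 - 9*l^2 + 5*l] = 4*l^3 + 9*l^2 - 18*l + 5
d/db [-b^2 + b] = 1 - 2*b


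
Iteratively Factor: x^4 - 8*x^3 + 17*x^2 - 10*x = (x - 2)*(x^3 - 6*x^2 + 5*x) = (x - 5)*(x - 2)*(x^2 - x) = x*(x - 5)*(x - 2)*(x - 1)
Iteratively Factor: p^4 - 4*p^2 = (p)*(p^3 - 4*p) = p*(p + 2)*(p^2 - 2*p) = p*(p - 2)*(p + 2)*(p)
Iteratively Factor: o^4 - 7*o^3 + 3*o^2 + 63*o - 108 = (o - 3)*(o^3 - 4*o^2 - 9*o + 36) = (o - 3)^2*(o^2 - o - 12) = (o - 4)*(o - 3)^2*(o + 3)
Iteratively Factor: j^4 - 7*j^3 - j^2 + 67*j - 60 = (j - 1)*(j^3 - 6*j^2 - 7*j + 60) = (j - 1)*(j + 3)*(j^2 - 9*j + 20) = (j - 4)*(j - 1)*(j + 3)*(j - 5)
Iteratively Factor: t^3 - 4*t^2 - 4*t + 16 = (t - 2)*(t^2 - 2*t - 8) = (t - 2)*(t + 2)*(t - 4)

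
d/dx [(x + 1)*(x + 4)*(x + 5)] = 3*x^2 + 20*x + 29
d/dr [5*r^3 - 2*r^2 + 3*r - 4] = 15*r^2 - 4*r + 3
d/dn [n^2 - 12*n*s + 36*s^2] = 2*n - 12*s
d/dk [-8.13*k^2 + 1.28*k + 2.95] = 1.28 - 16.26*k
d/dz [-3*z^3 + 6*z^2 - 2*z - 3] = -9*z^2 + 12*z - 2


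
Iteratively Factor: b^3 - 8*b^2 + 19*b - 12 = (b - 4)*(b^2 - 4*b + 3) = (b - 4)*(b - 1)*(b - 3)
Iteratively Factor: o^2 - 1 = (o + 1)*(o - 1)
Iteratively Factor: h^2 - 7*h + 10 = (h - 2)*(h - 5)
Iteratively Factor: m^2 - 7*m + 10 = (m - 5)*(m - 2)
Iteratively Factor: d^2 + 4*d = (d)*(d + 4)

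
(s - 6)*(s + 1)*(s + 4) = s^3 - s^2 - 26*s - 24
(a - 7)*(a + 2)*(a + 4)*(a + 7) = a^4 + 6*a^3 - 41*a^2 - 294*a - 392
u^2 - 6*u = u*(u - 6)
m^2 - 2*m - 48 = (m - 8)*(m + 6)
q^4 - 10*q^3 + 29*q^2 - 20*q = q*(q - 5)*(q - 4)*(q - 1)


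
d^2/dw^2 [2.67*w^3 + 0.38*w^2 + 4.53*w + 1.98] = 16.02*w + 0.76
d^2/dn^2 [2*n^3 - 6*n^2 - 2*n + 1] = 12*n - 12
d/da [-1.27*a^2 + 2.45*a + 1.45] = 2.45 - 2.54*a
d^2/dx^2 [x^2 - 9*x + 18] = 2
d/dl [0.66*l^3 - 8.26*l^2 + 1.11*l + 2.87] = 1.98*l^2 - 16.52*l + 1.11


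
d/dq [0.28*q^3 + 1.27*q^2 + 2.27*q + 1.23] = 0.84*q^2 + 2.54*q + 2.27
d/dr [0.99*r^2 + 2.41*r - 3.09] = 1.98*r + 2.41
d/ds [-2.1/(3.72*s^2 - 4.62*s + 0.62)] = (15.624*s - 9.702)/(3.72*s^2 - 4.62*s + 0.62)^2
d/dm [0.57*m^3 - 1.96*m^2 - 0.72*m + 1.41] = 1.71*m^2 - 3.92*m - 0.72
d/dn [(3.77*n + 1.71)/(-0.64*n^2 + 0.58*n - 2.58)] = (2.4128*n^2 + 2.1888*n - 10.7184)/(0.4096*n^4 - 0.7424*n^3 + 3.6388*n^2 - 2.9928*n + 6.6564)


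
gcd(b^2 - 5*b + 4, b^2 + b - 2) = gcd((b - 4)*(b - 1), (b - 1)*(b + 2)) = b - 1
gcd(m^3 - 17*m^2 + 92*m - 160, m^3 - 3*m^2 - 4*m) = m - 4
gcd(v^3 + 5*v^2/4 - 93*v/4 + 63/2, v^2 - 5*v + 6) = v - 3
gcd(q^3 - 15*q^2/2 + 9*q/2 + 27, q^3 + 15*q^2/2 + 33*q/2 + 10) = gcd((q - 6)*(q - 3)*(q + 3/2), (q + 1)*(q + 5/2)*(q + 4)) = 1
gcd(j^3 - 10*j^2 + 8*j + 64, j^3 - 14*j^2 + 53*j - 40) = j - 8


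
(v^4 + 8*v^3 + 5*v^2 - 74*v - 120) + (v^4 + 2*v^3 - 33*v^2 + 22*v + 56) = 2*v^4 + 10*v^3 - 28*v^2 - 52*v - 64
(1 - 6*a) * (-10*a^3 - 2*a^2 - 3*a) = 60*a^4 + 2*a^3 + 16*a^2 - 3*a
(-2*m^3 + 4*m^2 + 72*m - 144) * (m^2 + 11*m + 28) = -2*m^5 - 18*m^4 + 60*m^3 + 760*m^2 + 432*m - 4032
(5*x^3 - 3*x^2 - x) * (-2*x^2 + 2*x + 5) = -10*x^5 + 16*x^4 + 21*x^3 - 17*x^2 - 5*x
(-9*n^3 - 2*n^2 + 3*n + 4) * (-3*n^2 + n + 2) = 27*n^5 - 3*n^4 - 29*n^3 - 13*n^2 + 10*n + 8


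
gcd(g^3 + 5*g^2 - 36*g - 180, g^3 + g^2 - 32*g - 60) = g^2 - g - 30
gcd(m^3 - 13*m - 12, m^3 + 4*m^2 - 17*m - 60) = m^2 - m - 12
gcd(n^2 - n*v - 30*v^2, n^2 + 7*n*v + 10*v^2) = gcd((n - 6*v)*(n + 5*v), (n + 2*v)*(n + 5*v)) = n + 5*v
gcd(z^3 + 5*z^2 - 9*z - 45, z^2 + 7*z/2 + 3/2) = z + 3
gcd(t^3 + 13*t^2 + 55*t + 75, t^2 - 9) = t + 3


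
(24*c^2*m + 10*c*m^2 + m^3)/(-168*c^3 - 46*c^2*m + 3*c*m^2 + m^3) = -m/(7*c - m)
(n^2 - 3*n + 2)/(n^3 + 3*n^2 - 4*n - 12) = (n - 1)/(n^2 + 5*n + 6)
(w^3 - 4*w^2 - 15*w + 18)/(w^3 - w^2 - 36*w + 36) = (w + 3)/(w + 6)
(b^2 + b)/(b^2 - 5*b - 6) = b/(b - 6)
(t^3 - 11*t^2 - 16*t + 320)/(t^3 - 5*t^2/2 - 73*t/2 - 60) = 2*(t^2 - 3*t - 40)/(2*t^2 + 11*t + 15)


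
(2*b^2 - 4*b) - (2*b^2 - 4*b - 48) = 48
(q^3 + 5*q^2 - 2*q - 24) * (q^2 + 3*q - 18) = q^5 + 8*q^4 - 5*q^3 - 120*q^2 - 36*q + 432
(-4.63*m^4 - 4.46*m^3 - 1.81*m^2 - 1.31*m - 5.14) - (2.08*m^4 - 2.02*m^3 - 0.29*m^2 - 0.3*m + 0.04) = -6.71*m^4 - 2.44*m^3 - 1.52*m^2 - 1.01*m - 5.18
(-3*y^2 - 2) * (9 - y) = 3*y^3 - 27*y^2 + 2*y - 18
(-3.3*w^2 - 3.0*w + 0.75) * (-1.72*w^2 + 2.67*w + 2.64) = 5.676*w^4 - 3.651*w^3 - 18.012*w^2 - 5.9175*w + 1.98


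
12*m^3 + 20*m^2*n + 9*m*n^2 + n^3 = (m + n)*(2*m + n)*(6*m + n)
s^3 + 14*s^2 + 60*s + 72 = (s + 2)*(s + 6)^2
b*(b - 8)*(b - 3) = b^3 - 11*b^2 + 24*b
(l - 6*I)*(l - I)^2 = l^3 - 8*I*l^2 - 13*l + 6*I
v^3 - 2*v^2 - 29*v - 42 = (v - 7)*(v + 2)*(v + 3)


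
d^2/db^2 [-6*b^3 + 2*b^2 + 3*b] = 4 - 36*b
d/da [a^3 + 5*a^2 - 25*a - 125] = 3*a^2 + 10*a - 25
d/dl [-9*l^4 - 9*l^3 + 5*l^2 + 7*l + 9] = -36*l^3 - 27*l^2 + 10*l + 7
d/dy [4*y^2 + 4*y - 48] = 8*y + 4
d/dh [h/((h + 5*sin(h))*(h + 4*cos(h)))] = (4*h^2*sin(h) - 5*h^2*cos(h) - h^2 - 20*h*cos(2*h) + 10*sin(2*h))/((h + 5*sin(h))^2*(h + 4*cos(h))^2)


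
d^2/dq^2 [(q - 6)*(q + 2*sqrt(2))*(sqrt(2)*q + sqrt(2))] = 6*sqrt(2)*q - 10*sqrt(2) + 8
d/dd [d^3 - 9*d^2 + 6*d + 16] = 3*d^2 - 18*d + 6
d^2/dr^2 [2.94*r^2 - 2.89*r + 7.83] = 5.88000000000000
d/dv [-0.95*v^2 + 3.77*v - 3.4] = 3.77 - 1.9*v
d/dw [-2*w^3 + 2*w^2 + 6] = 2*w*(2 - 3*w)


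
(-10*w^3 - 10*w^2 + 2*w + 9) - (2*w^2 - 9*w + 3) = -10*w^3 - 12*w^2 + 11*w + 6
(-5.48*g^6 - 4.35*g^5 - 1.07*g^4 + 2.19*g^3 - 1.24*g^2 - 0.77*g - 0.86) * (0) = 0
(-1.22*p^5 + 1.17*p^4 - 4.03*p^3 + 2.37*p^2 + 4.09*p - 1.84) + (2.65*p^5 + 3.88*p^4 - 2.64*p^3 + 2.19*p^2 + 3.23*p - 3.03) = 1.43*p^5 + 5.05*p^4 - 6.67*p^3 + 4.56*p^2 + 7.32*p - 4.87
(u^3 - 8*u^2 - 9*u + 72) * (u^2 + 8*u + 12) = u^5 - 61*u^3 - 96*u^2 + 468*u + 864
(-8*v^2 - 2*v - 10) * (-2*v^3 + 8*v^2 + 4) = 16*v^5 - 60*v^4 + 4*v^3 - 112*v^2 - 8*v - 40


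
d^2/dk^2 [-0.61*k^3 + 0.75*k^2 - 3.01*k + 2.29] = 1.5 - 3.66*k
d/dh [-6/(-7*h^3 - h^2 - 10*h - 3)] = 6*(-21*h^2 - 2*h - 10)/(7*h^3 + h^2 + 10*h + 3)^2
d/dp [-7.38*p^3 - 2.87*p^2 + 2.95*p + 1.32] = -22.14*p^2 - 5.74*p + 2.95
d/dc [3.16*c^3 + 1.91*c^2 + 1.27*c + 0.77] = 9.48*c^2 + 3.82*c + 1.27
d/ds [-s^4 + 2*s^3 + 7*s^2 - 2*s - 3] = -4*s^3 + 6*s^2 + 14*s - 2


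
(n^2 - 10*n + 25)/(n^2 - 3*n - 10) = (n - 5)/(n + 2)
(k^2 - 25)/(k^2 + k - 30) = (k + 5)/(k + 6)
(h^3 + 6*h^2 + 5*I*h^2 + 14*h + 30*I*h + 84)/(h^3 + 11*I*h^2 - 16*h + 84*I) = (h + 6)/(h + 6*I)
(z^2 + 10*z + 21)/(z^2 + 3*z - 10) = (z^2 + 10*z + 21)/(z^2 + 3*z - 10)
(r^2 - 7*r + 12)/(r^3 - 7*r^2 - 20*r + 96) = (r - 4)/(r^2 - 4*r - 32)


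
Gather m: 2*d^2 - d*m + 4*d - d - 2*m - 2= 2*d^2 + 3*d + m*(-d - 2) - 2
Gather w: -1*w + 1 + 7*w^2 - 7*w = 7*w^2 - 8*w + 1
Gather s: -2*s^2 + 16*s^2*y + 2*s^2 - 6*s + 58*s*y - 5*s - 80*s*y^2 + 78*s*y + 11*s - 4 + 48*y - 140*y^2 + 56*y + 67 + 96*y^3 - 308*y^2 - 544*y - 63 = 16*s^2*y + s*(-80*y^2 + 136*y) + 96*y^3 - 448*y^2 - 440*y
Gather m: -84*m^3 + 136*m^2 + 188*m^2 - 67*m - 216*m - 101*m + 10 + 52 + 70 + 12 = -84*m^3 + 324*m^2 - 384*m + 144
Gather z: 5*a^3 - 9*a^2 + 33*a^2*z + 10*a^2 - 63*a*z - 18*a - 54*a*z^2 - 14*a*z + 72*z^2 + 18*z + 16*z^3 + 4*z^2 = 5*a^3 + a^2 - 18*a + 16*z^3 + z^2*(76 - 54*a) + z*(33*a^2 - 77*a + 18)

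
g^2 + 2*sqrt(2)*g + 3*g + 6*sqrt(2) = (g + 3)*(g + 2*sqrt(2))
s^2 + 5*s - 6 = (s - 1)*(s + 6)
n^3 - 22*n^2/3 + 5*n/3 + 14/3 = (n - 7)*(n - 1)*(n + 2/3)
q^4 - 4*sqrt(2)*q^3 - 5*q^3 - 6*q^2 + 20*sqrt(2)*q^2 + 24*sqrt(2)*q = q*(q - 6)*(q + 1)*(q - 4*sqrt(2))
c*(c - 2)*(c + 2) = c^3 - 4*c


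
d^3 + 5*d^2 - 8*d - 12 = (d - 2)*(d + 1)*(d + 6)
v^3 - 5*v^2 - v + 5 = (v - 5)*(v - 1)*(v + 1)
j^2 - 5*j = j*(j - 5)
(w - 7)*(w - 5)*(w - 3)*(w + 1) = w^4 - 14*w^3 + 56*w^2 - 34*w - 105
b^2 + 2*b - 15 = (b - 3)*(b + 5)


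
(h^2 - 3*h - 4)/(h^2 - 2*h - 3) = (h - 4)/(h - 3)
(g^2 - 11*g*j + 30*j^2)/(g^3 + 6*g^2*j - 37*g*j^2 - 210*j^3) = (g - 5*j)/(g^2 + 12*g*j + 35*j^2)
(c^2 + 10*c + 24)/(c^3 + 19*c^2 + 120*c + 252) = (c + 4)/(c^2 + 13*c + 42)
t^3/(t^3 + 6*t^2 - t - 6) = t^3/(t^3 + 6*t^2 - t - 6)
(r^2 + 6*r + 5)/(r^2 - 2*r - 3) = (r + 5)/(r - 3)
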